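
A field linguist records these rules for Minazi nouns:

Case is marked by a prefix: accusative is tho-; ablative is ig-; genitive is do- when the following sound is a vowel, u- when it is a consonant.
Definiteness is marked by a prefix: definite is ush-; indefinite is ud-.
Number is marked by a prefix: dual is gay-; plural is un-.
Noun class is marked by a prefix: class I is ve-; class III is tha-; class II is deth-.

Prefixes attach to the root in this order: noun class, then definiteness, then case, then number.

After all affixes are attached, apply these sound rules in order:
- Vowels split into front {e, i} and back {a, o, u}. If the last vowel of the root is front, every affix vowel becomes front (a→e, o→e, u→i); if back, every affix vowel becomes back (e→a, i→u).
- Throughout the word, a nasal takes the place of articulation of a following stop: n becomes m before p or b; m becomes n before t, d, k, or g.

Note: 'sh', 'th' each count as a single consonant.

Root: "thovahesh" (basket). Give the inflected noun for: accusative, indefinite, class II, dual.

geytheiddeththovahesh

Attach noun class class II deth- → deththovahesh.
Attach definiteness indefinite ud- → uddeththovahesh.
Attach case accusative tho- → thouddeththovahesh.
Attach number dual gay- → gaythouddeththovahesh.
Apply vowel harmony: gaythouddeththovahesh → geytheiddeththovahesh.
Nasal assimilation: no change.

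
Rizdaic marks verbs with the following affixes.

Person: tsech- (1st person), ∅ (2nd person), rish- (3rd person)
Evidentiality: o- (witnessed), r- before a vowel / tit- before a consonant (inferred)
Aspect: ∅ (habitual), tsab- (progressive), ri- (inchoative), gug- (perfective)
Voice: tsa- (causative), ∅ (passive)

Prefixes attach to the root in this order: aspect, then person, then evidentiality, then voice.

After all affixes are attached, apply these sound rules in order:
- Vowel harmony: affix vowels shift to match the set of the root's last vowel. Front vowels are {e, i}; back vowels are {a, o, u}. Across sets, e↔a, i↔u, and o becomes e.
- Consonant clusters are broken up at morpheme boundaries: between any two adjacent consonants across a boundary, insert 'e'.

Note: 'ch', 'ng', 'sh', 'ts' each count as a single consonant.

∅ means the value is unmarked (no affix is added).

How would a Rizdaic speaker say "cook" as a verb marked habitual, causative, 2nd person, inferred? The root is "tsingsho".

tsatutetsingsho

aspect = habitual: zero marking, form stays tsingsho.
person = 2nd person: zero marking, form stays tsingsho.
Attach evidentiality inferred tit- (before consonant 'ts') → tittsingsho.
Attach voice causative tsa- → tsatittsingsho.
Apply vowel harmony: tsatittsingsho → tsatuttsingsho.
Apply epenthesis: tsatuttsingsho → tsatutetsingsho.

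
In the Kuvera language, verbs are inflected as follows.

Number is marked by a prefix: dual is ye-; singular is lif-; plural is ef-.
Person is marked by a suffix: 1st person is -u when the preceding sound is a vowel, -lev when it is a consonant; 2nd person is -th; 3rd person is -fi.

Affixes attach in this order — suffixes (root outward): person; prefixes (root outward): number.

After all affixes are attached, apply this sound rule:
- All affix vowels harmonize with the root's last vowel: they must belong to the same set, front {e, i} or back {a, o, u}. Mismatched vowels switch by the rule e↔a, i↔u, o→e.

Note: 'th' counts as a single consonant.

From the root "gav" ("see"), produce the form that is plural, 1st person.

Attach number plural ef- → efgav.
Attach person 1st person -lev (after consonant 'v') → efgavlev.
Apply vowel harmony: efgavlev → afgavlav.

afgavlav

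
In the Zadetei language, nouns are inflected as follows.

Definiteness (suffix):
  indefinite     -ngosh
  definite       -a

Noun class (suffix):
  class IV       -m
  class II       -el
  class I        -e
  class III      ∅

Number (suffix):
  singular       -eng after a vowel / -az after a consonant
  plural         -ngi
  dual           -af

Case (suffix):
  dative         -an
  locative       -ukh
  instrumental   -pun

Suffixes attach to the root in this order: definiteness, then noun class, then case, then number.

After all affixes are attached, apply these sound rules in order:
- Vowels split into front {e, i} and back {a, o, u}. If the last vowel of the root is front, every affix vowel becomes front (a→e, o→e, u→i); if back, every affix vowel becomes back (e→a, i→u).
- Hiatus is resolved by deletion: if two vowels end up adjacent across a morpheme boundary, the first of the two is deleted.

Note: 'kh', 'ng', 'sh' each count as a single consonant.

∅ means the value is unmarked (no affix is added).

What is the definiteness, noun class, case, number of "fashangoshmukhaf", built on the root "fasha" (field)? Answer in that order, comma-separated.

Segment: fasha-ngosh-m-ukh-af.
definiteness: -ngosh → indefinite.
noun class: -m → class IV.
case: -ukh → locative.
number: -af → dual.

indefinite, class IV, locative, dual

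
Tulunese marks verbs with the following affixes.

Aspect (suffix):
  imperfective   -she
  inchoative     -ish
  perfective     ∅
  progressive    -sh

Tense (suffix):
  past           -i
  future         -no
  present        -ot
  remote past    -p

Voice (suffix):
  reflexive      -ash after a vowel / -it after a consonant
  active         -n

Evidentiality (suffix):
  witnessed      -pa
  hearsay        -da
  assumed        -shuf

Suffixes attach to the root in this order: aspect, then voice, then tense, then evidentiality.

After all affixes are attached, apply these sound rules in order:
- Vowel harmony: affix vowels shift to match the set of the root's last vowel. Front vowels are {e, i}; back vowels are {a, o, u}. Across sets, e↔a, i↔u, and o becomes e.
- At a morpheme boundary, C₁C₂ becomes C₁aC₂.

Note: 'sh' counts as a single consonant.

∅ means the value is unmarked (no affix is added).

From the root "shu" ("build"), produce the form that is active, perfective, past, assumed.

shunushuf

aspect = perfective: zero marking, form stays shu.
Attach voice active -n → shun.
Attach tense past -i → shuni.
Attach evidentiality assumed -shuf → shunishuf.
Apply vowel harmony: shunishuf → shunushuf.
Epenthesis: no change.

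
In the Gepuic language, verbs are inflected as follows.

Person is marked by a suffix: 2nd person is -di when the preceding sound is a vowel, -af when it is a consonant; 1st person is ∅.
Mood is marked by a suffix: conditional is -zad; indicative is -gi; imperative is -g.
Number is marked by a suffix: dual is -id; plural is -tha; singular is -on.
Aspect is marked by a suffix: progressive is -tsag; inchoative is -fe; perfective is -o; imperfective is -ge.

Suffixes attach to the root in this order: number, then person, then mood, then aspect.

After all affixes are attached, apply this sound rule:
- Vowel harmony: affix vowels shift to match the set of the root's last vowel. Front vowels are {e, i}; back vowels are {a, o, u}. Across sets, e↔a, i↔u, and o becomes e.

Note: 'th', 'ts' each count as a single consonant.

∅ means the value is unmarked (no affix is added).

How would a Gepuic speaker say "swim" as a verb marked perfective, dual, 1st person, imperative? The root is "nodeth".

nodethidge

Attach number dual -id → nodethid.
person = 1st person: zero marking, form stays nodethid.
Attach mood imperative -g → nodethidg.
Attach aspect perfective -o → nodethidgo.
Apply vowel harmony: nodethidgo → nodethidge.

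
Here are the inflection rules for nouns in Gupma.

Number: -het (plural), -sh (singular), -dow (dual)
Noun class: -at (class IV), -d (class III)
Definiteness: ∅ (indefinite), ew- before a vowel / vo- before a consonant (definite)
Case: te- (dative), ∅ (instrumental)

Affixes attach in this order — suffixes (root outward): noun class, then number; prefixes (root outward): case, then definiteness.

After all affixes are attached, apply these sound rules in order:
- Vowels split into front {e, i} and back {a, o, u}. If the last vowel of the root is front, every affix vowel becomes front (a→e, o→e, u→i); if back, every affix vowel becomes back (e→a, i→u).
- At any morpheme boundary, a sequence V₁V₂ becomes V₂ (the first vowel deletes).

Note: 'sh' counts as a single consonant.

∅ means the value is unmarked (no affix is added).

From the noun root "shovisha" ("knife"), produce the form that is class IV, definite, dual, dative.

Attach noun class class IV -at → shovishaat.
Attach case dative te- → teshovishaat.
Attach definiteness definite vo- (before consonant 't') → voteshovishaat.
Attach number dual -dow → voteshovishaatdow.
Apply vowel harmony: voteshovishaatdow → votashovishaatdow.
Apply vowel deletion: votashovishaatdow → votashovishatdow.

votashovishatdow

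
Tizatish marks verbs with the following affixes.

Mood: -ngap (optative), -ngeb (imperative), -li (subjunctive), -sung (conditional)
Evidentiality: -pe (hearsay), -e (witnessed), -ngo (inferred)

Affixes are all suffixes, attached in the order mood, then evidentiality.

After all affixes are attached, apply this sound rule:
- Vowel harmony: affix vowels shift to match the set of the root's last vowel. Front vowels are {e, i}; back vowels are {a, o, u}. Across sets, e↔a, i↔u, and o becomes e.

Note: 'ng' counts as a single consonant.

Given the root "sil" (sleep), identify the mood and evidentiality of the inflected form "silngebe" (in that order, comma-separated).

Segment: sil-ngeb-e.
mood: -ngeb → imperative.
evidentiality: -e → witnessed.

imperative, witnessed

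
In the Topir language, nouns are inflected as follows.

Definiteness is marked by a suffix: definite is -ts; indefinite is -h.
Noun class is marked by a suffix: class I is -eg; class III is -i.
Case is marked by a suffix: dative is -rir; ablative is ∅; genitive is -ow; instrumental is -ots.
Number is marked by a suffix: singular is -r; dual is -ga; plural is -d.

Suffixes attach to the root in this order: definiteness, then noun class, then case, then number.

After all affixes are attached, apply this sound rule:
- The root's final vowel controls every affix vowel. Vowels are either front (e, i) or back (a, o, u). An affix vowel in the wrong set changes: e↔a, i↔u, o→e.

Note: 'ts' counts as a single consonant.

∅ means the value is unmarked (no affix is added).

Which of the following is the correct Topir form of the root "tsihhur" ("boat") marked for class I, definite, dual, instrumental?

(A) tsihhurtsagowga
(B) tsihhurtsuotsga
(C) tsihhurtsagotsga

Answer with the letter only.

Attach definiteness definite -ts → tsihhurts.
Attach noun class class I -eg → tsihhurtseg.
Attach case instrumental -ots → tsihhurtsegots.
Attach number dual -ga → tsihhurtsegotsga.
Apply vowel harmony: tsihhurtsegotsga → tsihhurtsagotsga.
So the correct form is tsihhurtsagotsga, option (C).
(B) tsihhurtsuotsga is wrong: it uses class III instead of class I for noun class.
(A) tsihhurtsagowga is wrong: it uses genitive instead of instrumental for case.

C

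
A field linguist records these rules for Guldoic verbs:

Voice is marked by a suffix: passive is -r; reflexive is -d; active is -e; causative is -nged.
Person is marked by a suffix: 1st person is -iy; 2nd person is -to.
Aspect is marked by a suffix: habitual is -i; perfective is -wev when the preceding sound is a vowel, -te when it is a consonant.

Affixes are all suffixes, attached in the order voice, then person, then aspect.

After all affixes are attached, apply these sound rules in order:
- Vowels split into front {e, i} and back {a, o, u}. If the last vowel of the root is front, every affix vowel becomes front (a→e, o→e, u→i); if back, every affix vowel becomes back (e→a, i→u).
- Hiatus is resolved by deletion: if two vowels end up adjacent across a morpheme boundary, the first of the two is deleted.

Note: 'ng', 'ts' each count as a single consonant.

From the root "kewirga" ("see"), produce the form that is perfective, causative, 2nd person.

kewirgangadtowav

Attach voice causative -nged → kewirganged.
Attach person 2nd person -to → kewirgangedto.
Attach aspect perfective -wev (after vowel 'o') → kewirgangedtowev.
Apply vowel harmony: kewirgangedtowev → kewirgangadtowav.
Vowel deletion: no change.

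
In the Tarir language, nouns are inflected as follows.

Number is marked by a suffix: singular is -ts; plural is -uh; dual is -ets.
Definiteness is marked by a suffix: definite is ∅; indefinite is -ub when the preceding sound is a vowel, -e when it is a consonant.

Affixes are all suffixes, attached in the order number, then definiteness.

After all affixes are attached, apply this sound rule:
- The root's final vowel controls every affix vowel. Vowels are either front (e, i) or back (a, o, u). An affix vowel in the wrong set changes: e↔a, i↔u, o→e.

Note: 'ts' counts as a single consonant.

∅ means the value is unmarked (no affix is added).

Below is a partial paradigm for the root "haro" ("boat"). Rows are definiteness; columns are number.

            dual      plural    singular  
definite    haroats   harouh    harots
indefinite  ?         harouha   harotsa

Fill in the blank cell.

Attach number dual -ets → haroets.
Attach definiteness indefinite -e (after consonant 'ts') → haroetse.
Apply vowel harmony: haroetse → haroatsa.

haroatsa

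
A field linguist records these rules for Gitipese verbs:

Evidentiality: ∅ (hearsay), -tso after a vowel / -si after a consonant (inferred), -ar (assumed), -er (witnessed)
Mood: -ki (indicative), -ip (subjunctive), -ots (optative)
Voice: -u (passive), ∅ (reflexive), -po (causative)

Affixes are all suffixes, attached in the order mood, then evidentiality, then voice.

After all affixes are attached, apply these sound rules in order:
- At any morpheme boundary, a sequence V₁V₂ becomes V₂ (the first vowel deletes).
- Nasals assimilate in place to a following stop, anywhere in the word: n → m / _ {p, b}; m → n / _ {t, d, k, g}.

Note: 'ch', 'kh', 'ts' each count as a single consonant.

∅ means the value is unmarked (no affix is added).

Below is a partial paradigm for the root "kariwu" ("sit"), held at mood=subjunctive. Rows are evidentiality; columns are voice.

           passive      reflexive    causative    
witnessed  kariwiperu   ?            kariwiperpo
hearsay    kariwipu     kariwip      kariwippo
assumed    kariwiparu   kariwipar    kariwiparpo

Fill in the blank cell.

kariwiper

Attach mood subjunctive -ip → kariwuip.
Attach evidentiality witnessed -er → kariwuiper.
voice = reflexive: zero marking, form stays kariwuiper.
Apply vowel deletion: kariwuiper → kariwiper.
Nasal assimilation: no change.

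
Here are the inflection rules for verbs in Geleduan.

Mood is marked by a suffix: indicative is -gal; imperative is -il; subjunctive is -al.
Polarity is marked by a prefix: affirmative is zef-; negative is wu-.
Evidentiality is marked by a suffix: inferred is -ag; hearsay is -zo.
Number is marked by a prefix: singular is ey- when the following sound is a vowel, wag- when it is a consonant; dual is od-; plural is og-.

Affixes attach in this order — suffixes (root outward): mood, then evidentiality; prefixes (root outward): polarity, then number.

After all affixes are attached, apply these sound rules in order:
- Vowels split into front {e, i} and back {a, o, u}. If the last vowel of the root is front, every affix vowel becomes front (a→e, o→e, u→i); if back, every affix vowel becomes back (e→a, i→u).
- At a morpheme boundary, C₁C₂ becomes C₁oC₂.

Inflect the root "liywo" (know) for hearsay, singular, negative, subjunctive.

Attach polarity negative wu- → wuliywo.
Attach number singular wag- (before consonant 'w') → wagwuliywo.
Attach mood subjunctive -al → wagwuliywoal.
Attach evidentiality hearsay -zo → wagwuliywoalzo.
Vowel harmony: no change.
Apply epenthesis: wagwuliywoalzo → wagowuliywoalozo.

wagowuliywoalozo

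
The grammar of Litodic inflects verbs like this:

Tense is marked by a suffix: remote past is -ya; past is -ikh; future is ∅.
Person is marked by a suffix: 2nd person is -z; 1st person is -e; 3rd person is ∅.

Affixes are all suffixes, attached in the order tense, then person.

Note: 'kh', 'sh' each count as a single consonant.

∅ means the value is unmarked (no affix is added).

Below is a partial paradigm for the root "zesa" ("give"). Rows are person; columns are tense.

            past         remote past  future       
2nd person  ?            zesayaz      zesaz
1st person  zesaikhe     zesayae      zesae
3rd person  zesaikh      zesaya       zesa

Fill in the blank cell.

zesaikhz

Attach tense past -ikh → zesaikh.
Attach person 2nd person -z → zesaikhz.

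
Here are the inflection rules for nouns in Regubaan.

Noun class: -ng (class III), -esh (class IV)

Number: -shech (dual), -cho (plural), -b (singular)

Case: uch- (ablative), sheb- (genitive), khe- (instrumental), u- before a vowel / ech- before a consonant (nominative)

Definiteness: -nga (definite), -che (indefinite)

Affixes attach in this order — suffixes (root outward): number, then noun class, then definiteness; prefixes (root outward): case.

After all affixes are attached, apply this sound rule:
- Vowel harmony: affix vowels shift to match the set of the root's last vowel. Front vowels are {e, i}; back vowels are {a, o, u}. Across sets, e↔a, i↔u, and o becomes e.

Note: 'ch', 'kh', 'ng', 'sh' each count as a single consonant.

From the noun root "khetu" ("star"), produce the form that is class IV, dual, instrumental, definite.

Attach number dual -shech → khetushech.
Attach noun class class IV -esh → khetushechesh.
Attach case instrumental khe- → khekhetushechesh.
Attach definiteness definite -nga → khekhetushecheshnga.
Apply vowel harmony: khekhetushecheshnga → khakhetushachashnga.

khakhetushachashnga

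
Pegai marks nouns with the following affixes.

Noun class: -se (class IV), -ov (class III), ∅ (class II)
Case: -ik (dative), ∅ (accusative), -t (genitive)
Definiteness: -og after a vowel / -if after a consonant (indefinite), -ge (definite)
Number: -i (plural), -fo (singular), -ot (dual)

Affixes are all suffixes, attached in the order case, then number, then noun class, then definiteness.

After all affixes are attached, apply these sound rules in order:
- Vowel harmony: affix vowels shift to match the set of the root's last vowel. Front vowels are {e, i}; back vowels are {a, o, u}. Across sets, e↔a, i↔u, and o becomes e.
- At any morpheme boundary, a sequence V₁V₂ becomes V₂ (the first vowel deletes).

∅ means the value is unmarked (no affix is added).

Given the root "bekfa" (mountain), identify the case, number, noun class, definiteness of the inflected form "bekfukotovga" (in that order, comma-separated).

Segment: bekfa-ik-ot-ov-ge.
case: -ik → dative.
number: -ot → dual.
noun class: -ov → class III.
definiteness: -ge → definite.

dative, dual, class III, definite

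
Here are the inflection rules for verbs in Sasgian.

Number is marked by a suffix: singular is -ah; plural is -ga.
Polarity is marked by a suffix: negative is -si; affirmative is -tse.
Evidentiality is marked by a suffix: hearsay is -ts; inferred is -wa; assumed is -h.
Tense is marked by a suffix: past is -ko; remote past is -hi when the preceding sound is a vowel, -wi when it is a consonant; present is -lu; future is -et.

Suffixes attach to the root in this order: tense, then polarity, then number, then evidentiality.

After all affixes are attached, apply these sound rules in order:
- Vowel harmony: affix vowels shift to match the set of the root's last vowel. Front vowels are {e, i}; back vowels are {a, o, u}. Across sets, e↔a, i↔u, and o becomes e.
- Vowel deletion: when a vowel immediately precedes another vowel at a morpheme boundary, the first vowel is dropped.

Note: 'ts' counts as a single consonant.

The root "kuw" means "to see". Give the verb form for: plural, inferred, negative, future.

kuwatsugawa

Attach tense future -et → kuwet.
Attach polarity negative -si → kuwetsi.
Attach number plural -ga → kuwetsiga.
Attach evidentiality inferred -wa → kuwetsigawa.
Apply vowel harmony: kuwetsigawa → kuwatsugawa.
Vowel deletion: no change.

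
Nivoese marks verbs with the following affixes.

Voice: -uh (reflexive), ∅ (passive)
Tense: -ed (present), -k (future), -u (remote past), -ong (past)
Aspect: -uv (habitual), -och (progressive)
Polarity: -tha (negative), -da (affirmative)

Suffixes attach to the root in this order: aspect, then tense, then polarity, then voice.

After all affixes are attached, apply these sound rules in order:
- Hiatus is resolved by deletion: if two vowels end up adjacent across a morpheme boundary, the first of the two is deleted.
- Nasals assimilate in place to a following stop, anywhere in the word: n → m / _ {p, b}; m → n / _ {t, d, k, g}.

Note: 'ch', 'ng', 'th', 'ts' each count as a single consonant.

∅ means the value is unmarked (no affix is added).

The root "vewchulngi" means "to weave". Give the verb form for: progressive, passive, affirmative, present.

vewchulngochedda

Attach aspect progressive -och → vewchulngioch.
Attach tense present -ed → vewchulngioched.
Attach polarity affirmative -da → vewchulngiochedda.
voice = passive: zero marking, form stays vewchulngiochedda.
Apply vowel deletion: vewchulngiochedda → vewchulngochedda.
Nasal assimilation: no change.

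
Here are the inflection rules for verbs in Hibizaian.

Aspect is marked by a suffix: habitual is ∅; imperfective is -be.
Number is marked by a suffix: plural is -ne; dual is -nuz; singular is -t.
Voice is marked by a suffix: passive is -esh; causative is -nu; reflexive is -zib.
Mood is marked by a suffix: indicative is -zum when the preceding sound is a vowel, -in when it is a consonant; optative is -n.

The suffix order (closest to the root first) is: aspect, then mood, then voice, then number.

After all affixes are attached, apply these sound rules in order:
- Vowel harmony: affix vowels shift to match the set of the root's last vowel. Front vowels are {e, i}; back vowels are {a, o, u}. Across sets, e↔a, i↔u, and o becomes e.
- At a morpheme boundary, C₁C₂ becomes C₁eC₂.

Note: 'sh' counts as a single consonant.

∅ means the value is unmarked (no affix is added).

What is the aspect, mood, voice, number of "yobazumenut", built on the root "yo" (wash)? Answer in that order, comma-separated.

imperfective, indicative, causative, singular

Segment: yo-be-zum-nu-t.
aspect: -be → imperfective.
mood: -zum/in → indicative.
voice: -nu → causative.
number: -t → singular.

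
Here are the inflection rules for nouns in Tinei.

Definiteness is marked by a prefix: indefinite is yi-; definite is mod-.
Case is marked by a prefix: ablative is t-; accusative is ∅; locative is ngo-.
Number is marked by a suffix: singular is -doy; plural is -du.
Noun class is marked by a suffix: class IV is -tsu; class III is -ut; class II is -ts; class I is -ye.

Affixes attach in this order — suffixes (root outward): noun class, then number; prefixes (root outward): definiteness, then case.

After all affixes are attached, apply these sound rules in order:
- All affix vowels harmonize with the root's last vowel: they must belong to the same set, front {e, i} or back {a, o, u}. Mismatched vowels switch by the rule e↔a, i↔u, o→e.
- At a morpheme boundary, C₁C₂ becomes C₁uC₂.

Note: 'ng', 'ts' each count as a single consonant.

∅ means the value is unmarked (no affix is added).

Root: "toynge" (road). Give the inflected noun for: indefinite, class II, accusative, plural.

yitoyngetsudi

Attach noun class class II -ts → toyngets.
Attach definiteness indefinite yi- → yitoyngets.
case = accusative: zero marking, form stays yitoyngets.
Attach number plural -du → yitoyngetsdu.
Apply vowel harmony: yitoyngetsdu → yitoyngetsdi.
Apply epenthesis: yitoyngetsdi → yitoyngetsudi.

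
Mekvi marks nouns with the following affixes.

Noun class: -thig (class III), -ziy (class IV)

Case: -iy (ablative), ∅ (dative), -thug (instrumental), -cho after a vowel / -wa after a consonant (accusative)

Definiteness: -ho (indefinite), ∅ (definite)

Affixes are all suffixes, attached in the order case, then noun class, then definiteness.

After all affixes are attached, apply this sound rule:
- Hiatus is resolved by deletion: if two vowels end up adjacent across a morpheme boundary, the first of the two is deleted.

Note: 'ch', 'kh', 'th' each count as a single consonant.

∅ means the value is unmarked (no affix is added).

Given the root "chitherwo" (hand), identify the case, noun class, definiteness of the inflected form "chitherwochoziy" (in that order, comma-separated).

accusative, class IV, definite

Segment: chitherwo-cho-ziy.
case: -cho/wa → accusative.
noun class: -ziy → class IV.
definiteness: ∅ → definite.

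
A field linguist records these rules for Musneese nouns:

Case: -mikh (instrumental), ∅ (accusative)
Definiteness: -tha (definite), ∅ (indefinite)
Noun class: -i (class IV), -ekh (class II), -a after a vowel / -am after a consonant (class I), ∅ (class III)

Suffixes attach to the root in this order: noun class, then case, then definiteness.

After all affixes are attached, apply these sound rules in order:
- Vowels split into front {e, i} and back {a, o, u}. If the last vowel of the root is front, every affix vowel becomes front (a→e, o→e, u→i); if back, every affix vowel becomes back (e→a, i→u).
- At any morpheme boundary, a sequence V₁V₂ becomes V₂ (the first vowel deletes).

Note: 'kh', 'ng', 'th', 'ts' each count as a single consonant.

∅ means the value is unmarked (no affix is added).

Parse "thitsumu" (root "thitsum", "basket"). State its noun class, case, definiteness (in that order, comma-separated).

Segment: thitsum-i.
noun class: -i → class IV.
case: ∅ → accusative.
definiteness: ∅ → indefinite.

class IV, accusative, indefinite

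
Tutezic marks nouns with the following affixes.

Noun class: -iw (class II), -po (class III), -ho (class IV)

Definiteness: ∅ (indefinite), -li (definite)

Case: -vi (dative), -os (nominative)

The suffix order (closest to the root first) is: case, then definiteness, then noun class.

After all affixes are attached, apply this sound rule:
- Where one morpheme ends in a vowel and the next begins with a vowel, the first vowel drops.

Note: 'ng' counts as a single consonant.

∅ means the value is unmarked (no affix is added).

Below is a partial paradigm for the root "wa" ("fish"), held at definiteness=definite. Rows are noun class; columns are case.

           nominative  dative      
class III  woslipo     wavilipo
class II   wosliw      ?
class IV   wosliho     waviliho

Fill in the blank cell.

waviliw

Attach case dative -vi → wavi.
Attach definiteness definite -li → wavili.
Attach noun class class II -iw → waviliiw.
Apply vowel deletion: waviliiw → waviliw.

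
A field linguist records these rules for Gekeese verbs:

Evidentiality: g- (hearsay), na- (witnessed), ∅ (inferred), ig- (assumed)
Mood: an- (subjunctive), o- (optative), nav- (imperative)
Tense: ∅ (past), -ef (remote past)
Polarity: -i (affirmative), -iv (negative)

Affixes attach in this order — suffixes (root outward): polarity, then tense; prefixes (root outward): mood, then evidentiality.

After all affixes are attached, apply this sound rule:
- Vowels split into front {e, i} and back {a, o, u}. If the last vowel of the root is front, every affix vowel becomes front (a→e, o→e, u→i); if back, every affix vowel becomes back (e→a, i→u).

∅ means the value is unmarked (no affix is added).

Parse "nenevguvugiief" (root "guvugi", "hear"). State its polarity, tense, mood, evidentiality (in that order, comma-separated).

Segment: na-nav-guvugi-i-ef.
polarity: -i → affirmative.
tense: -ef → remote past.
mood: nav- → imperative.
evidentiality: na- → witnessed.

affirmative, remote past, imperative, witnessed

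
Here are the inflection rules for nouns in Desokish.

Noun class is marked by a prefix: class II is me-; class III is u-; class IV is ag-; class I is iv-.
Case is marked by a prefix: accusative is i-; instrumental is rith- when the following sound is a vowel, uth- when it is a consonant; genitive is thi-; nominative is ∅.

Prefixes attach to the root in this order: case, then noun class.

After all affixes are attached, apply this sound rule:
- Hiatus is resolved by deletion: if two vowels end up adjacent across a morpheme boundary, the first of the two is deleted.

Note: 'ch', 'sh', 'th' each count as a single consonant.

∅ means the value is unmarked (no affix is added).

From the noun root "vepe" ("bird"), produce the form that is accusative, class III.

Attach case accusative i- → ivepe.
Attach noun class class III u- → uivepe.
Apply vowel deletion: uivepe → ivepe.

ivepe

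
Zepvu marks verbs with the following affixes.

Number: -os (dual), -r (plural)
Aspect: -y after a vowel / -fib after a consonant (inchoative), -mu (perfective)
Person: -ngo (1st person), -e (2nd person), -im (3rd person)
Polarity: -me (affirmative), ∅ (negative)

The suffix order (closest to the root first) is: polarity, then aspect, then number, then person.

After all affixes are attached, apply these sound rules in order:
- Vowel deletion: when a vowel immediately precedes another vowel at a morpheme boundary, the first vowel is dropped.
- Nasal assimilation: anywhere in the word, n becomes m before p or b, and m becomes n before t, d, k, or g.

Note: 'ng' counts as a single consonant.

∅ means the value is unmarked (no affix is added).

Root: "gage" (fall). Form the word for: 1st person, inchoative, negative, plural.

gageyrngo

polarity = negative: zero marking, form stays gage.
Attach aspect inchoative -y (after vowel 'e') → gagey.
Attach number plural -r → gageyr.
Attach person 1st person -ngo → gageyrngo.
Vowel deletion: no change.
Nasal assimilation: no change.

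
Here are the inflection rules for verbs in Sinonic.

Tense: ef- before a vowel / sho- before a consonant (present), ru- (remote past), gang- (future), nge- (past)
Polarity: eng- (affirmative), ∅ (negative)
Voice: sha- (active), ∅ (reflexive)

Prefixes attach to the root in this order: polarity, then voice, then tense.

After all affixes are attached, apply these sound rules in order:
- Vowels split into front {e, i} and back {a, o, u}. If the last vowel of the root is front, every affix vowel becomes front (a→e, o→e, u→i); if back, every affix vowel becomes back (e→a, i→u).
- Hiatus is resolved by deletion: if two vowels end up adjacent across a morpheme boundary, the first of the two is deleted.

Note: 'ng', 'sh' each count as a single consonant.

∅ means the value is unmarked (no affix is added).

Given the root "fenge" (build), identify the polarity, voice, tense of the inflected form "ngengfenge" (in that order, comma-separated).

affirmative, reflexive, past

Segment: nge-eng-fenge.
polarity: eng- → affirmative.
voice: ∅ → reflexive.
tense: nge- → past.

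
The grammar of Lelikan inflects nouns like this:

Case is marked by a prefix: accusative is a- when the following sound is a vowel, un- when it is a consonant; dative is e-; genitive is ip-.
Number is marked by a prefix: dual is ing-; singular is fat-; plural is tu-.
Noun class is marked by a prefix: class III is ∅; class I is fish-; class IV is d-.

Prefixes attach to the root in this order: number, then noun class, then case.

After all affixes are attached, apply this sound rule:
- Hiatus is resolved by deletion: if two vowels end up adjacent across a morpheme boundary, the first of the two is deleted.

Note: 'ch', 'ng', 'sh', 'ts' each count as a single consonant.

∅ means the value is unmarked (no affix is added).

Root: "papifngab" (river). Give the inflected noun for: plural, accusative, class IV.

undtupapifngab

Attach number plural tu- → tupapifngab.
Attach noun class class IV d- → dtupapifngab.
Attach case accusative un- (before consonant 'd') → undtupapifngab.
Vowel deletion: no change.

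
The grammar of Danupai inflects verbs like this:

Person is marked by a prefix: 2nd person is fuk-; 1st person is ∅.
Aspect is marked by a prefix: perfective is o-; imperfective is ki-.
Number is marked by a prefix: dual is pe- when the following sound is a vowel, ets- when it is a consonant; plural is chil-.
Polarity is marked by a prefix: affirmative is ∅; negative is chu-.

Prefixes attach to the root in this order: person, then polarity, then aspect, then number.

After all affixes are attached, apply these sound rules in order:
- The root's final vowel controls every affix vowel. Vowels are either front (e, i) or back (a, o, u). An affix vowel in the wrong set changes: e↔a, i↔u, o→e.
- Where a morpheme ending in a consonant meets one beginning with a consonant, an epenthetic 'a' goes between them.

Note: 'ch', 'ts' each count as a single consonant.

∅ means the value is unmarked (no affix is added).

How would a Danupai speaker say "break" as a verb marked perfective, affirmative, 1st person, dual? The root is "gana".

person = 1st person: zero marking, form stays gana.
polarity = affirmative: zero marking, form stays gana.
Attach aspect perfective o- → ogana.
Attach number dual pe- (before vowel 'o') → peogana.
Apply vowel harmony: peogana → paogana.
Epenthesis: no change.

paogana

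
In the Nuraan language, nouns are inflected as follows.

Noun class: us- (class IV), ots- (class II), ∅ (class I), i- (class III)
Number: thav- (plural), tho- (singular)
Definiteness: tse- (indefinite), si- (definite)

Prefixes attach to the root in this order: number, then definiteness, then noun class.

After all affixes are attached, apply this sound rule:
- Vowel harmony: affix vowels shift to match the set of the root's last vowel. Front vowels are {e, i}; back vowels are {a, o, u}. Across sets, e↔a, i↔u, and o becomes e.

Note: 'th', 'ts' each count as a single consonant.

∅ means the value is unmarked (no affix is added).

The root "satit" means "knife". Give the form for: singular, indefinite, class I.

Attach number singular tho- → thosatit.
Attach definiteness indefinite tse- → tsethosatit.
noun class = class I: zero marking, form stays tsethosatit.
Apply vowel harmony: tsethosatit → tsethesatit.

tsethesatit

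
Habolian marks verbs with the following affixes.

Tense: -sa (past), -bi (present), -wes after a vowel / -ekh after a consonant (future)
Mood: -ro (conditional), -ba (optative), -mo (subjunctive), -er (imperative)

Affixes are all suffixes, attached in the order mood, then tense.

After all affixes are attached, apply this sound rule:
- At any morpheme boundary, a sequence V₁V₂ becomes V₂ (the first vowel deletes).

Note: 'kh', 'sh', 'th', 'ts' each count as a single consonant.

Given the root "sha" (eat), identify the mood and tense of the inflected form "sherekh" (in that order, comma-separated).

imperative, future

Segment: sha-er-ekh.
mood: -er → imperative.
tense: -wes/ekh → future.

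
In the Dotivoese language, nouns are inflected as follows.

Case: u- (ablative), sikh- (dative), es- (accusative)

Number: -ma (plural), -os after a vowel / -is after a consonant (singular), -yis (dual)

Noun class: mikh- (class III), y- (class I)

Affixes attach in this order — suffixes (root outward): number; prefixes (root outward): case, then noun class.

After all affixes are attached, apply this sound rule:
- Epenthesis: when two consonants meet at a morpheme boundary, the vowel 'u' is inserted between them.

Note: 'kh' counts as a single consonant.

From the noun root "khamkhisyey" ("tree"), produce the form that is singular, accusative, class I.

yesukhamkhisyeyis

Attach case accusative es- → eskhamkhisyey.
Attach number singular -is (after consonant 'y') → eskhamkhisyeyis.
Attach noun class class I y- → yeskhamkhisyeyis.
Apply epenthesis: yeskhamkhisyeyis → yesukhamkhisyeyis.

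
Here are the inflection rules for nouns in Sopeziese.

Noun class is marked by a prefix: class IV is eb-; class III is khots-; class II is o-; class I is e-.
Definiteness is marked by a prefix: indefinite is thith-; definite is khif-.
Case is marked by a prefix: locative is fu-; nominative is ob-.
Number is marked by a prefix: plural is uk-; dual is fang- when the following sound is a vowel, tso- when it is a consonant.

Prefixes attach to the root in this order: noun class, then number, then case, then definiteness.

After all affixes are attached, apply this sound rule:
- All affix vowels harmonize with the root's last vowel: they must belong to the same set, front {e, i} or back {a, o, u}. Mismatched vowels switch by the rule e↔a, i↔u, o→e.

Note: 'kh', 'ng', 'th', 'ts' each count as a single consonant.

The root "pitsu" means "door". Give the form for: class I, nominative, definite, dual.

Attach noun class class I e- → epitsu.
Attach number dual fang- (before vowel 'e') → fangepitsu.
Attach case nominative ob- → obfangepitsu.
Attach definiteness definite khif- → khifobfangepitsu.
Apply vowel harmony: khifobfangepitsu → khufobfangapitsu.

khufobfangapitsu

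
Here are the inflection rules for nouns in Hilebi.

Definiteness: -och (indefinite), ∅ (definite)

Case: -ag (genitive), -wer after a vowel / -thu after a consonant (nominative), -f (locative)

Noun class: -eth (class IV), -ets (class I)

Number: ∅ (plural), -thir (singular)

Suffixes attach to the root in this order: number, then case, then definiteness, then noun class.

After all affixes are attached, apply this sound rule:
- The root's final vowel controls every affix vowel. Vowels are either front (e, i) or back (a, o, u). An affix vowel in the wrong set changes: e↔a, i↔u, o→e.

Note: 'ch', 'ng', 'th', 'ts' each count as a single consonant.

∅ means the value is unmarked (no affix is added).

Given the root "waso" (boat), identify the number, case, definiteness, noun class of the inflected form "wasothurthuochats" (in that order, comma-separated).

singular, nominative, indefinite, class I

Segment: waso-thir-thu-och-ets.
number: -thir → singular.
case: -wer/thu → nominative.
definiteness: -och → indefinite.
noun class: -ets → class I.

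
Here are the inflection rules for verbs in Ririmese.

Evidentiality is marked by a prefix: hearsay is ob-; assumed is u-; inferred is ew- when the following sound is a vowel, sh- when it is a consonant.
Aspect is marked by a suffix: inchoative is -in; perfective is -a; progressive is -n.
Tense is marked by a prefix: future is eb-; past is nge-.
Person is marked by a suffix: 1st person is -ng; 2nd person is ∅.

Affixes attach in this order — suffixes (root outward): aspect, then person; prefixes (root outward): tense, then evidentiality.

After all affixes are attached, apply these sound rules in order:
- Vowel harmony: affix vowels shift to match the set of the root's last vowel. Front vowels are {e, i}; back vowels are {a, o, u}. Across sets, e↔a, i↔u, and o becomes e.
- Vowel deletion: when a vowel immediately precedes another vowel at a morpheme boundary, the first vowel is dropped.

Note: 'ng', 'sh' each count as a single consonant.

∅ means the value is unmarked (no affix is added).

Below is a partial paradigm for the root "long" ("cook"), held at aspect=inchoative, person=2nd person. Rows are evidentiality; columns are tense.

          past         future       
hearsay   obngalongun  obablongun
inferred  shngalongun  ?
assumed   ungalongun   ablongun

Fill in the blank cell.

awablongun

Attach tense future eb- → eblong.
Attach aspect inchoative -in → eblongin.
person = 2nd person: zero marking, form stays eblongin.
Attach evidentiality inferred ew- (before vowel 'e') → eweblongin.
Apply vowel harmony: eweblongin → awablongun.
Vowel deletion: no change.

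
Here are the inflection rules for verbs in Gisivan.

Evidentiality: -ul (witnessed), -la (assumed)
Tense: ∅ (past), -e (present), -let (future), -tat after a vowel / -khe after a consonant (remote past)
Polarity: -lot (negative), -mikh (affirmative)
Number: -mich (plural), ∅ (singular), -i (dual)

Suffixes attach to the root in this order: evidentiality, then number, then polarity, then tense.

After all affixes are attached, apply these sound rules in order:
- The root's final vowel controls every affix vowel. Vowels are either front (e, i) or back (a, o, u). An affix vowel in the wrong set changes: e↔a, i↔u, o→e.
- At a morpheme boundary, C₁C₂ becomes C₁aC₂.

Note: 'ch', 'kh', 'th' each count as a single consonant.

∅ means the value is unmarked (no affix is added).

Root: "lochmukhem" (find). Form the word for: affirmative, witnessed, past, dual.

Attach evidentiality witnessed -ul → lochmukhemul.
Attach number dual -i → lochmukhemuli.
Attach polarity affirmative -mikh → lochmukhemulimikh.
tense = past: zero marking, form stays lochmukhemulimikh.
Apply vowel harmony: lochmukhemulimikh → lochmukhemilimikh.
Epenthesis: no change.

lochmukhemilimikh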